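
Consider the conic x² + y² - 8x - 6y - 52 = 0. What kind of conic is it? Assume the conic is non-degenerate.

circle

No xy term. Coefficients of x² and y² are A = 1, C = 1.
A = C (same sign) ⇒ circle.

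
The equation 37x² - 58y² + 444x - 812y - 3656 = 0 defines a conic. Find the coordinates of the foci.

(-6 - √95, -7) and (-6 + √95, -7)

Collect terms: 37(x² + 12x) -58(y² + 14y) = 3656
Completing the square gives 37(x + 6)² -58(y + 7)² = 3656 + 1332 - 2842 = 2146.
Dividing both sides by 2146: (x + 6)²/58 - (y + 7)²/37 = 1
Hyperbola, center (-6, -7), transverse axis horizontal; a² = 58, b² = 37.
c² = a² + b² = 58 + 37 = 95, so c = √95.
Foci lie on the horizontal axis through the center: (h ± c, k).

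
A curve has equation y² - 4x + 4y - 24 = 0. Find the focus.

(-6, -2)

Only y is squared. Complete the square in y: (y + 2)² = 4(x + 7).
Vertex (-7, -2); 4p = 4 so p = 1. Opens right.
Focus is p units from the vertex along the axis: (h + p, k).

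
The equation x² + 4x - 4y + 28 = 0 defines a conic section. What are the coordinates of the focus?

Only x is squared. Complete the square in x: (x + 2)² = 4(y - 6).
Vertex (-2, 6); 4p = 4 so p = 1. Opens up.
Focus is p units from the vertex along the axis: (h, k + p).

(-2, 7)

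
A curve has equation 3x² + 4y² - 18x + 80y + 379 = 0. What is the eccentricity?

Rearranging, 3(x² - 6x) + 4(y² + 20y) = -379.
3(x - 3)² + 4(y + 10)² = -379 + 27 + 400 = 48
Divide through by 48 to get (x - 3)²/16 + (y + 10)²/12 = 1.
Ellipse, center (3, -10), major axis horizontal; a² = 16, b² = 12.
c² = a² - b² = 4, so c = 2.
e = c/a = 2/4 = 1/2.

e = 1/2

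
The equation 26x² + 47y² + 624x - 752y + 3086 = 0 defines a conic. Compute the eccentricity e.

e = √987/47

Group: 26(x² + 24x) + 47(y² - 16y) = -3086
Complete the square in x and y: 26(x + 12)² + 47(y - 8)² = -3086 + 3744 + 3008 = 3666
Dividing both sides by 3666: (x + 12)²/141 + (y - 8)²/78 = 1
Ellipse, center (-12, 8), major axis horizontal; a² = 141, b² = 78.
c² = a² - b² = 63, so c = 3√7.
e = c/a = 3√7/√141 = √987/47.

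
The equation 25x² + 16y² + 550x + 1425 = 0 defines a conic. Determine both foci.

(-11, -6) and (-11, 6)

Group the x- and y-terms: 25(x² + 22x) + 16y² = -1425
Completing the square gives 25(x + 11)² + 16y² = -1425 + 3025 + 0 = 1600.
Dividing both sides by 1600: (x + 11)²/64 + y²/100 = 1
Ellipse, center (-11, 0), major axis vertical; a² = 100, b² = 64.
c² = a² - b² = 100 - 64 = 36, so c = 6.
Foci lie on the vertical axis through the center: (h, k ± c).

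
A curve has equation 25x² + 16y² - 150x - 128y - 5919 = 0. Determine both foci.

Group: 25(x² - 6x) + 16(y² - 8y) = 5919
Complete the square: 25(x - 3)² + 16(y - 4)² = 5919 + 225 + 256 = 6400
Dividing both sides by 6400: (x - 3)²/256 + (y - 4)²/400 = 1
Ellipse, center (3, 4), major axis vertical; a² = 400, b² = 256.
c² = a² - b² = 400 - 256 = 144, so c = 12.
Foci lie on the vertical axis through the center: (h, k ± c).

(3, -8) and (3, 16)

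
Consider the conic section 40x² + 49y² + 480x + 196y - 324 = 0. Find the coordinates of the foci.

(-9, -2) and (-3, -2)

Rearranging, 40(x² + 12x) + 49(y² + 4y) = 324.
40(x + 6)² + 49(y + 2)² = 324 + 1440 + 196 = 1960
Divide by 1960: (x + 6)²/49 + (y + 2)²/40 = 1
Ellipse, center (-6, -2), major axis horizontal; a² = 49, b² = 40.
c² = a² - b² = 49 - 40 = 9, so c = 3.
Foci lie on the horizontal axis through the center: (h ± c, k).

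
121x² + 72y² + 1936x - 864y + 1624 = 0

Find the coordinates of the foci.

(-8, -1) and (-8, 13)

Group: 121(x² + 16x) + 72(y² - 12y) = -1624
Completing the square gives 121(x + 8)² + 72(y - 6)² = -1624 + 7744 + 2592 = 8712.
Dividing both sides by 8712: (x + 8)²/72 + (y - 6)²/121 = 1
Ellipse, center (-8, 6), major axis vertical; a² = 121, b² = 72.
c² = a² - b² = 121 - 72 = 49, so c = 7.
Foci lie on the vertical axis through the center: (h, k ± c).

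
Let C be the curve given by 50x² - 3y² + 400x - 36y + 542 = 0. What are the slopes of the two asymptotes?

Group: 50(x² + 8x) -3(y² + 12y) = -542
50(x + 4)² -3(y + 6)² = -542 + 800 - 108 = 150
Divide through by 150 to get (x + 4)²/3 - (y + 6)²/50 = 1.
Hyperbola, center (-4, -6), transverse axis horizontal; a² = 3, b² = 50.
For a horizontal hyperbola the asymptotes have slope ±b/a.
Here that is ±5√2/√3 = ±5√6/3.

5√6/3 and -5√6/3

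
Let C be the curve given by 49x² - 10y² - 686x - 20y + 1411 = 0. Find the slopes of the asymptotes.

7√10/10 and -7√10/10

Group: 49(x² - 14x) -10(y² + 2y) = -1411
49(x - 7)² -10(y + 1)² = -1411 + 2401 - 10 = 980
Dividing both sides by 980: (x - 7)²/20 - (y + 1)²/98 = 1
Hyperbola, center (7, -1), transverse axis horizontal; a² = 20, b² = 98.
For a horizontal hyperbola the asymptotes have slope ±b/a.
Here that is ±7√2/2√5 = ±7√10/10.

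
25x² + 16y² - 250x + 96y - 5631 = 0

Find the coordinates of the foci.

(5, -15) and (5, 9)

Rearranging, 25(x² - 10x) + 16(y² + 6y) = 5631.
Complete the square in x and y: 25(x - 5)² + 16(y + 3)² = 5631 + 625 + 144 = 6400
Dividing both sides by 6400: (x - 5)²/256 + (y + 3)²/400 = 1
Ellipse, center (5, -3), major axis vertical; a² = 400, b² = 256.
c² = a² - b² = 400 - 256 = 144, so c = 12.
Foci lie on the vertical axis through the center: (h, k ± c).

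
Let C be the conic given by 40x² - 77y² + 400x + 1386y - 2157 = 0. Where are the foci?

Rearranging, 40(x² + 10x) -77(y² - 18y) = 2157.
Complete the square: 40(x + 5)² -77(y - 9)² = 2157 + 1000 - 6237 = -3080
Divide by -3080: (y - 9)²/40 - (x + 5)²/77 = 1
Hyperbola, center (-5, 9), transverse axis vertical; a² = 40, b² = 77.
c² = a² + b² = 40 + 77 = 117, so c = 3√13.
Foci lie on the vertical axis through the center: (h, k ± c).

(-5, 9 - 3√13) and (-5, 9 + 3√13)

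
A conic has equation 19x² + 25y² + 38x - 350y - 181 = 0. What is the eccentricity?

19(x² + 2x) + 25(y² - 14y) = 181
Complete the square: 19(x + 1)² + 25(y - 7)² = 181 + 19 + 1225 = 1425
Divide by 1425: (x + 1)²/75 + (y - 7)²/57 = 1
Ellipse, center (-1, 7), major axis horizontal; a² = 75, b² = 57.
c² = a² - b² = 18, so c = 3√2.
e = c/a = 3√2/5√3 = √6/5.

e = √6/5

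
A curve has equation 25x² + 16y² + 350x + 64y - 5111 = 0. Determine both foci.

(-7, -14) and (-7, 10)

Rearranging, 25(x² + 14x) + 16(y² + 4y) = 5111.
Completing the square gives 25(x + 7)² + 16(y + 2)² = 5111 + 1225 + 64 = 6400.
Dividing both sides by 6400: (x + 7)²/256 + (y + 2)²/400 = 1
Ellipse, center (-7, -2), major axis vertical; a² = 400, b² = 256.
c² = a² - b² = 400 - 256 = 144, so c = 12.
Foci lie on the vertical axis through the center: (h, k ± c).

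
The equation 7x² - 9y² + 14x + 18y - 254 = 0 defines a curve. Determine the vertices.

(-7, 1) and (5, 1)

7(x² + 2x) -9(y² - 2y) = 254
Complete the square in x and y: 7(x + 1)² -9(y - 1)² = 254 + 7 - 9 = 252
Divide through by 252 to get (x + 1)²/36 - (y - 1)²/28 = 1.
Hyperbola, center (-1, 1), transverse axis horizontal; a² = 36, b² = 28.
a = 6. Vertices at (h ± a, k).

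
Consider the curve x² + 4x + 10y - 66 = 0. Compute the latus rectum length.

Only x is squared. Complete the square in x: (x + 2)² = -10(y - 7).
Vertex (-2, 7); 4p = -10 so p = -5/2. Opens down.
Latus rectum length = |4p| = 10.

10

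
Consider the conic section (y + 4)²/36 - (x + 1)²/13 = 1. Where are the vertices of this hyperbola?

(-1, -10) and (-1, 2)

Center (-1, -4). The positive term is the y-term, so the transverse axis is vertical; a² = 36, b² = 13.
a = 6. Vertices at (h, k ± a).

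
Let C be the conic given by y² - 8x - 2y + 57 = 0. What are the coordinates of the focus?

(9, 1)

Only y is squared. Complete the square in y: (y - 1)² = 8(x - 7).
Vertex (7, 1); 4p = 8 so p = 2. Opens right.
Focus is p units from the vertex along the axis: (h + p, k).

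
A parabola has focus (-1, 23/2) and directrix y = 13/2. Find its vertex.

The vertex is the midpoint between the focus and the directrix along the axis of symmetry.
Axis is vertical (directrix is horizontal). Vertex y-coordinate = (23/2 + 13/2)/2 = 9; x-coordinate = -1.

(-1, 9)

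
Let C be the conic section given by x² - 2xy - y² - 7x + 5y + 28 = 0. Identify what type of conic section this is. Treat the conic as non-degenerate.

hyperbola

A = 1, B = -2, C = -1.
Discriminant B² − 4AC = (-2)² − 4·1·(-1) = 8.
B² − 4AC > 0 ⇒ hyperbola.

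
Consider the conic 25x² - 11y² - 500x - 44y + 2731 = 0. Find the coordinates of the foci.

Group the x- and y-terms: 25(x² - 20x) -11(y² + 4y) = -2731
Completing the square gives 25(x - 10)² -11(y + 2)² = -2731 + 2500 - 44 = -275.
Dividing both sides by -275: (y + 2)²/25 - (x - 10)²/11 = 1
Hyperbola, center (10, -2), transverse axis vertical; a² = 25, b² = 11.
c² = a² + b² = 25 + 11 = 36, so c = 6.
Foci lie on the vertical axis through the center: (h, k ± c).

(10, -8) and (10, 4)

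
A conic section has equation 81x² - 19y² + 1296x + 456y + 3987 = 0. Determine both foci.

Group: 81(x² + 16x) -19(y² - 24y) = -3987
Completing the square gives 81(x + 8)² -19(y - 12)² = -3987 + 5184 - 2736 = -1539.
Dividing both sides by -1539: (y - 12)²/81 - (x + 8)²/19 = 1
Hyperbola, center (-8, 12), transverse axis vertical; a² = 81, b² = 19.
c² = a² + b² = 81 + 19 = 100, so c = 10.
Foci lie on the vertical axis through the center: (h, k ± c).

(-8, 2) and (-8, 22)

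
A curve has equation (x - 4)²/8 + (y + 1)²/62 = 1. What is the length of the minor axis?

Center (4, -1). The larger denominator 62 sits under the y-term, so the major axis is vertical; a² = 62, b² = 8.
b² = 8 so b = 2√2; the minor axis has length 2b = 4√2.

4√2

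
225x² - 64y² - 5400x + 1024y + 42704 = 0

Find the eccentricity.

Collect terms: 225(x² - 24x) -64(y² - 16y) = -42704
225(x - 12)² -64(y - 8)² = -42704 + 32400 - 4096 = -14400
Dividing both sides by -14400: (y - 8)²/225 - (x - 12)²/64 = 1
Hyperbola, center (12, 8), transverse axis vertical; a² = 225, b² = 64.
c² = a² + b² = 289, so c = 17.
e = c/a = 17/15.

e = 17/15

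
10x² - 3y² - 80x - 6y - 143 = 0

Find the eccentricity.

Group: 10(x² - 8x) -3(y² + 2y) = 143
10(x - 4)² -3(y + 1)² = 143 + 160 - 3 = 300
Dividing both sides by 300: (x - 4)²/30 - (y + 1)²/100 = 1
Hyperbola, center (4, -1), transverse axis horizontal; a² = 30, b² = 100.
c² = a² + b² = 130, so c = √130.
e = c/a = √130/√30 = √39/3.

e = √39/3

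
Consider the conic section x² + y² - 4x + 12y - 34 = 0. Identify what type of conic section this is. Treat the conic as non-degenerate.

circle

No xy term. Coefficients of x² and y² are A = 1, C = 1.
A = C (same sign) ⇒ circle.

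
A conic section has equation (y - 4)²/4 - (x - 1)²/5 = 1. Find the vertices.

Center (1, 4). The positive term is the y-term, so the transverse axis is vertical; a² = 4, b² = 5.
a = 2. Vertices at (h, k ± a).

(1, 2) and (1, 6)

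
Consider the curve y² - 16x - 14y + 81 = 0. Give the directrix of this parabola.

x = -2

Only y is squared. Complete the square in y: (y - 7)² = 16(x - 2).
Vertex (2, 7); 4p = 16 so p = 4. Opens right.
Directrix is the vertical line x = h − p = 2 − (4) = -2.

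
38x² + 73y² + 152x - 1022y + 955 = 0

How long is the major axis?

Collect terms: 38(x² + 4x) + 73(y² - 14y) = -955
Complete the square: 38(x + 2)² + 73(y - 7)² = -955 + 152 + 3577 = 2774
Dividing both sides by 2774: (x + 2)²/73 + (y - 7)²/38 = 1
Ellipse, center (-2, 7), major axis horizontal; a² = 73, b² = 38.
a² = 73 so a = √73; the major axis has length 2a = 2√73.

2√73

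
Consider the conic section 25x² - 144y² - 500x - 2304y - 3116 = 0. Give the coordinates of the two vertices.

(10, -13) and (10, -3)

Group: 25(x² - 20x) -144(y² + 16y) = 3116
Complete the square in x and y: 25(x - 10)² -144(y + 8)² = 3116 + 2500 - 9216 = -3600
Dividing both sides by -3600: (y + 8)²/25 - (x - 10)²/144 = 1
Hyperbola, center (10, -8), transverse axis vertical; a² = 25, b² = 144.
a = 5. Vertices at (h, k ± a).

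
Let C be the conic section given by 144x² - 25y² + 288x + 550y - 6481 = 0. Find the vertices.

(-6, 11) and (4, 11)

Collect terms: 144(x² + 2x) -25(y² - 22y) = 6481
Completing the square gives 144(x + 1)² -25(y - 11)² = 6481 + 144 - 3025 = 3600.
Dividing both sides by 3600: (x + 1)²/25 - (y - 11)²/144 = 1
Hyperbola, center (-1, 11), transverse axis horizontal; a² = 25, b² = 144.
a = 5. Vertices at (h ± a, k).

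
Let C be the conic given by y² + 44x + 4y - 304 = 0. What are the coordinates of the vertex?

Only y is squared. Complete the square in y: (y + 2)² = -44(x - 7).
Vertex (7, -2); 4p = -44 so p = -11. Opens left.

(7, -2)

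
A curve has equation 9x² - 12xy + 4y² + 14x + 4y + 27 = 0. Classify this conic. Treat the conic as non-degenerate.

A = 9, B = -12, C = 4.
Discriminant B² − 4AC = (-12)² − 4·9·4 = 0.
B² − 4AC = 0 ⇒ parabola.

parabola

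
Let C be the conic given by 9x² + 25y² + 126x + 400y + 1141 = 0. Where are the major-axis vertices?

(-17, -8) and (3, -8)

Group: 9(x² + 14x) + 25(y² + 16y) = -1141
Completing the square gives 9(x + 7)² + 25(y + 8)² = -1141 + 441 + 1600 = 900.
Dividing both sides by 900: (x + 7)²/100 + (y + 8)²/36 = 1
Ellipse, center (-7, -8), major axis horizontal; a² = 100, b² = 36.
a = 10. Vertices at (h ± a, k).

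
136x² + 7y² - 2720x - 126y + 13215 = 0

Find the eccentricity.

Group: 136(x² - 20x) + 7(y² - 18y) = -13215
Complete the square in x and y: 136(x - 10)² + 7(y - 9)² = -13215 + 13600 + 567 = 952
Divide by 952: (x - 10)²/7 + (y - 9)²/136 = 1
Ellipse, center (10, 9), major axis vertical; a² = 136, b² = 7.
c² = a² - b² = 129, so c = √129.
e = c/a = √129/2√34 = √4386/68.

e = √4386/68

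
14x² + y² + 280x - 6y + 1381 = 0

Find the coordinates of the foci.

Collect terms: 14(x² + 20x) + (y² - 6y) = -1381
Complete the square in x and y: 14(x + 10)² + (y - 3)² = -1381 + 1400 + 9 = 28
Divide by 28: (x + 10)²/2 + (y - 3)²/28 = 1
Ellipse, center (-10, 3), major axis vertical; a² = 28, b² = 2.
c² = a² - b² = 28 - 2 = 26, so c = √26.
Foci lie on the vertical axis through the center: (h, k ± c).

(-10, 3 - √26) and (-10, 3 + √26)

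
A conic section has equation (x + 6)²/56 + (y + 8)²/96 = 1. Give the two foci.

Center (-6, -8). The larger denominator 96 sits under the y-term, so the major axis is vertical; a² = 96, b² = 56.
c² = a² - b² = 96 - 56 = 40, so c = 2√10.
Foci lie on the vertical axis through the center: (h, k ± c).

(-6, -8 - 2√10) and (-6, -8 + 2√10)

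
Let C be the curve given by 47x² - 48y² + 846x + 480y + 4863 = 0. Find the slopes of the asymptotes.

√141/12 and -√141/12

47(x² + 18x) -48(y² - 10y) = -4863
Complete the square: 47(x + 9)² -48(y - 5)² = -4863 + 3807 - 1200 = -2256
Divide by -2256: (y - 5)²/47 - (x + 9)²/48 = 1
Hyperbola, center (-9, 5), transverse axis vertical; a² = 47, b² = 48.
For a vertical hyperbola the asymptotes have slope ±a/b.
Here that is ±√47/4√3 = ±√141/12.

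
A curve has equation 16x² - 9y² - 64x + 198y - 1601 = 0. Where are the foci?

Group: 16(x² - 4x) -9(y² - 22y) = 1601
Completing the square gives 16(x - 2)² -9(y - 11)² = 1601 + 64 - 1089 = 576.
Divide by 576: (x - 2)²/36 - (y - 11)²/64 = 1
Hyperbola, center (2, 11), transverse axis horizontal; a² = 36, b² = 64.
c² = a² + b² = 36 + 64 = 100, so c = 10.
Foci lie on the horizontal axis through the center: (h ± c, k).

(-8, 11) and (12, 11)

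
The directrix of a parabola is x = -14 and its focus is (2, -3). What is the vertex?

(-6, -3)

The vertex is the midpoint between the focus and the directrix along the axis of symmetry.
Axis is horizontal (directrix is vertical). Vertex x-coordinate = (2 + (-14))/2 = -6; y-coordinate = -3.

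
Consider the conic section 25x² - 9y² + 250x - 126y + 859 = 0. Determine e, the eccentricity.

e = √34/5

Group the x- and y-terms: 25(x² + 10x) -9(y² + 14y) = -859
Complete the square: 25(x + 5)² -9(y + 7)² = -859 + 625 - 441 = -675
Divide through by -675 to get (y + 7)²/75 - (x + 5)²/27 = 1.
Hyperbola, center (-5, -7), transverse axis vertical; a² = 75, b² = 27.
c² = a² + b² = 102, so c = √102.
e = c/a = √102/5√3 = √34/5.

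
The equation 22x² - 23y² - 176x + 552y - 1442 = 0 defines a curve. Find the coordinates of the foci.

(4, 12 - 3√15) and (4, 12 + 3√15)

Rearranging, 22(x² - 8x) -23(y² - 24y) = 1442.
Complete the square: 22(x - 4)² -23(y - 12)² = 1442 + 352 - 3312 = -1518
Divide through by -1518 to get (y - 12)²/66 - (x - 4)²/69 = 1.
Hyperbola, center (4, 12), transverse axis vertical; a² = 66, b² = 69.
c² = a² + b² = 66 + 69 = 135, so c = 3√15.
Foci lie on the vertical axis through the center: (h, k ± c).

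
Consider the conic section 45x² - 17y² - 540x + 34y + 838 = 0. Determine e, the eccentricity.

Group the x- and y-terms: 45(x² - 12x) -17(y² - 2y) = -838
Complete the square in x and y: 45(x - 6)² -17(y - 1)² = -838 + 1620 - 17 = 765
Dividing both sides by 765: (x - 6)²/17 - (y - 1)²/45 = 1
Hyperbola, center (6, 1), transverse axis horizontal; a² = 17, b² = 45.
c² = a² + b² = 62, so c = √62.
e = c/a = √62/√17 = √1054/17.

e = √1054/17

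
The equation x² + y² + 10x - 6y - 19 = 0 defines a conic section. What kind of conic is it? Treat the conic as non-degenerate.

No xy term. Coefficients of x² and y² are A = 1, C = 1.
A = C (same sign) ⇒ circle.

circle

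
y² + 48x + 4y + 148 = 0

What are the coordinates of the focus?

(-15, -2)

Only y is squared. Complete the square in y: (y + 2)² = -48(x + 3).
Vertex (-3, -2); 4p = -48 so p = -12. Opens left.
Focus is p units from the vertex along the axis: (h + p, k).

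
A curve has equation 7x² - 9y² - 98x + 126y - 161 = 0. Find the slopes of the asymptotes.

√7/3 and -√7/3

Collect terms: 7(x² - 14x) -9(y² - 14y) = 161
Complete the square in x and y: 7(x - 7)² -9(y - 7)² = 161 + 343 - 441 = 63
Dividing both sides by 63: (x - 7)²/9 - (y - 7)²/7 = 1
Hyperbola, center (7, 7), transverse axis horizontal; a² = 9, b² = 7.
For a horizontal hyperbola the asymptotes have slope ±b/a.
Here that is ±√7/3.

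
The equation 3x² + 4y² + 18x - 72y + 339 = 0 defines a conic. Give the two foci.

3(x² + 6x) + 4(y² - 18y) = -339
Complete the square: 3(x + 3)² + 4(y - 9)² = -339 + 27 + 324 = 12
Divide through by 12 to get (x + 3)²/4 + (y - 9)²/3 = 1.
Ellipse, center (-3, 9), major axis horizontal; a² = 4, b² = 3.
c² = a² - b² = 4 - 3 = 1, so c = 1.
Foci lie on the horizontal axis through the center: (h ± c, k).

(-4, 9) and (-2, 9)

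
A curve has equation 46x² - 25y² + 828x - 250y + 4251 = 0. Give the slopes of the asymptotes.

Collect terms: 46(x² + 18x) -25(y² + 10y) = -4251
Complete the square in x and y: 46(x + 9)² -25(y + 5)² = -4251 + 3726 - 625 = -1150
Divide through by -1150 to get (y + 5)²/46 - (x + 9)²/25 = 1.
Hyperbola, center (-9, -5), transverse axis vertical; a² = 46, b² = 25.
For a vertical hyperbola the asymptotes have slope ±a/b.
Here that is ±√46/5.

√46/5 and -√46/5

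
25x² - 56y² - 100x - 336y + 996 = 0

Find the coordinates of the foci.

Rearranging, 25(x² - 4x) -56(y² + 6y) = -996.
25(x - 2)² -56(y + 3)² = -996 + 100 - 504 = -1400
Divide through by -1400 to get (y + 3)²/25 - (x - 2)²/56 = 1.
Hyperbola, center (2, -3), transverse axis vertical; a² = 25, b² = 56.
c² = a² + b² = 25 + 56 = 81, so c = 9.
Foci lie on the vertical axis through the center: (h, k ± c).

(2, -12) and (2, 6)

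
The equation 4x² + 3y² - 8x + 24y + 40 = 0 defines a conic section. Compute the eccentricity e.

Collect terms: 4(x² - 2x) + 3(y² + 8y) = -40
Complete the square in x and y: 4(x - 1)² + 3(y + 4)² = -40 + 4 + 48 = 12
Divide by 12: (x - 1)²/3 + (y + 4)²/4 = 1
Ellipse, center (1, -4), major axis vertical; a² = 4, b² = 3.
c² = a² - b² = 1, so c = 1.
e = c/a = 1/2.

e = 1/2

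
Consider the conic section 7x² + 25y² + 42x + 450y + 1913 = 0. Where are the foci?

(-3 - 3√2, -9) and (-3 + 3√2, -9)

Rearranging, 7(x² + 6x) + 25(y² + 18y) = -1913.
Complete the square in x and y: 7(x + 3)² + 25(y + 9)² = -1913 + 63 + 2025 = 175
Dividing both sides by 175: (x + 3)²/25 + (y + 9)²/7 = 1
Ellipse, center (-3, -9), major axis horizontal; a² = 25, b² = 7.
c² = a² - b² = 25 - 7 = 18, so c = 3√2.
Foci lie on the horizontal axis through the center: (h ± c, k).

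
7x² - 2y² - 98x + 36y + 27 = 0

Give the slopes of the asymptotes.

Group the x- and y-terms: 7(x² - 14x) -2(y² - 18y) = -27
Completing the square gives 7(x - 7)² -2(y - 9)² = -27 + 343 - 162 = 154.
Divide through by 154 to get (x - 7)²/22 - (y - 9)²/77 = 1.
Hyperbola, center (7, 9), transverse axis horizontal; a² = 22, b² = 77.
For a horizontal hyperbola the asymptotes have slope ±b/a.
Here that is ±√77/√22 = ±√14/2.

√14/2 and -√14/2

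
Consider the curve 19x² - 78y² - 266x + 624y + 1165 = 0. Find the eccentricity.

Rearranging, 19(x² - 14x) -78(y² - 8y) = -1165.
Complete the square in x and y: 19(x - 7)² -78(y - 4)² = -1165 + 931 - 1248 = -1482
Divide through by -1482 to get (y - 4)²/19 - (x - 7)²/78 = 1.
Hyperbola, center (7, 4), transverse axis vertical; a² = 19, b² = 78.
c² = a² + b² = 97, so c = √97.
e = c/a = √97/√19 = √1843/19.

e = √1843/19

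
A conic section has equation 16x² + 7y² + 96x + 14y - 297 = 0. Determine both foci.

(-3, -7) and (-3, 5)

Rearranging, 16(x² + 6x) + 7(y² + 2y) = 297.
Complete the square: 16(x + 3)² + 7(y + 1)² = 297 + 144 + 7 = 448
Divide through by 448 to get (x + 3)²/28 + (y + 1)²/64 = 1.
Ellipse, center (-3, -1), major axis vertical; a² = 64, b² = 28.
c² = a² - b² = 64 - 28 = 36, so c = 6.
Foci lie on the vertical axis through the center: (h, k ± c).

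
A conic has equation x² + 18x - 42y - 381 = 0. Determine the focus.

(-9, -1/2)

Only x is squared. Complete the square in x: (x + 9)² = 42(y + 11).
Vertex (-9, -11); 4p = 42 so p = 21/2. Opens up.
Focus is p units from the vertex along the axis: (h, k + p).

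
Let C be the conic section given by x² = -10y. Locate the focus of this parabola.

Vertex (0, 0); 4p = -10 so p = -5/2. Opens down.
Focus is p units from the vertex along the axis: (h, k + p).

(0, -5/2)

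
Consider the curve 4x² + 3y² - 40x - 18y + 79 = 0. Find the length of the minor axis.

4√3

4(x² - 10x) + 3(y² - 6y) = -79
4(x - 5)² + 3(y - 3)² = -79 + 100 + 27 = 48
Dividing both sides by 48: (x - 5)²/12 + (y - 3)²/16 = 1
Ellipse, center (5, 3), major axis vertical; a² = 16, b² = 12.
b² = 12 so b = 2√3; the minor axis has length 2b = 4√3.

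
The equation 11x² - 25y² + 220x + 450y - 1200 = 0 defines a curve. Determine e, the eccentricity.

e = 6/5

Collect terms: 11(x² + 20x) -25(y² - 18y) = 1200
Complete the square in x and y: 11(x + 10)² -25(y - 9)² = 1200 + 1100 - 2025 = 275
Divide by 275: (x + 10)²/25 - (y - 9)²/11 = 1
Hyperbola, center (-10, 9), transverse axis horizontal; a² = 25, b² = 11.
c² = a² + b² = 36, so c = 6.
e = c/a = 6/5.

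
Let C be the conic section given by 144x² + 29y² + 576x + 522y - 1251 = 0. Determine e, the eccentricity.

e = √115/12

Group the x- and y-terms: 144(x² + 4x) + 29(y² + 18y) = 1251
Complete the square: 144(x + 2)² + 29(y + 9)² = 1251 + 576 + 2349 = 4176
Divide through by 4176 to get (x + 2)²/29 + (y + 9)²/144 = 1.
Ellipse, center (-2, -9), major axis vertical; a² = 144, b² = 29.
c² = a² - b² = 115, so c = √115.
e = c/a = √115/12.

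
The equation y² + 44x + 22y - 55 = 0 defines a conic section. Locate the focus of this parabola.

(-7, -11)

Only y is squared. Complete the square in y: (y + 11)² = -44(x - 4).
Vertex (4, -11); 4p = -44 so p = -11. Opens left.
Focus is p units from the vertex along the axis: (h + p, k).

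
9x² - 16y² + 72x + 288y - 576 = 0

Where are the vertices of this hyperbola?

9(x² + 8x) -16(y² - 18y) = 576
Completing the square gives 9(x + 4)² -16(y - 9)² = 576 + 144 - 1296 = -576.
Divide by -576: (y - 9)²/36 - (x + 4)²/64 = 1
Hyperbola, center (-4, 9), transverse axis vertical; a² = 36, b² = 64.
a = 6. Vertices at (h, k ± a).

(-4, 3) and (-4, 15)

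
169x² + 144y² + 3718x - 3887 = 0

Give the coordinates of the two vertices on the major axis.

169(x² + 22x) + 144y² = 3887
Completing the square gives 169(x + 11)² + 144y² = 3887 + 20449 + 0 = 24336.
Dividing both sides by 24336: (x + 11)²/144 + y²/169 = 1
Ellipse, center (-11, 0), major axis vertical; a² = 169, b² = 144.
a = 13. Vertices at (h, k ± a).

(-11, -13) and (-11, 13)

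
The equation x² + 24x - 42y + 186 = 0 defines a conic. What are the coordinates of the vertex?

Only x is squared. Complete the square in x: (x + 12)² = 42(y - 1).
Vertex (-12, 1); 4p = 42 so p = 21/2. Opens up.

(-12, 1)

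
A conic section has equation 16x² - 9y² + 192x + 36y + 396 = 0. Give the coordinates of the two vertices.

(-9, 2) and (-3, 2)

16(x² + 12x) -9(y² - 4y) = -396
Complete the square: 16(x + 6)² -9(y - 2)² = -396 + 576 - 36 = 144
Divide through by 144 to get (x + 6)²/9 - (y - 2)²/16 = 1.
Hyperbola, center (-6, 2), transverse axis horizontal; a² = 9, b² = 16.
a = 3. Vertices at (h ± a, k).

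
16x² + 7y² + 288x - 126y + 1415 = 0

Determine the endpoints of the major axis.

(-9, 1) and (-9, 17)

Group: 16(x² + 18x) + 7(y² - 18y) = -1415
Completing the square gives 16(x + 9)² + 7(y - 9)² = -1415 + 1296 + 567 = 448.
Dividing both sides by 448: (x + 9)²/28 + (y - 9)²/64 = 1
Ellipse, center (-9, 9), major axis vertical; a² = 64, b² = 28.
a = 8. Vertices at (h, k ± a).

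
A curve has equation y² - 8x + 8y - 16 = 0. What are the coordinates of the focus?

Only y is squared. Complete the square in y: (y + 4)² = 8(x + 4).
Vertex (-4, -4); 4p = 8 so p = 2. Opens right.
Focus is p units from the vertex along the axis: (h + p, k).

(-2, -4)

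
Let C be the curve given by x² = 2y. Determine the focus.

Vertex (0, 0); 4p = 2 so p = 1/2. Opens up.
Focus is p units from the vertex along the axis: (h, k + p).

(0, 1/2)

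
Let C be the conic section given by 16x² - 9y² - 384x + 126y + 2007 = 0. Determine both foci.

Collect terms: 16(x² - 24x) -9(y² - 14y) = -2007
Complete the square in x and y: 16(x - 12)² -9(y - 7)² = -2007 + 2304 - 441 = -144
Divide by -144: (y - 7)²/16 - (x - 12)²/9 = 1
Hyperbola, center (12, 7), transverse axis vertical; a² = 16, b² = 9.
c² = a² + b² = 16 + 9 = 25, so c = 5.
Foci lie on the vertical axis through the center: (h, k ± c).

(12, 2) and (12, 12)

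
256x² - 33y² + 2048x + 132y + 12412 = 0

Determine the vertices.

(-4, -14) and (-4, 18)

Group: 256(x² + 8x) -33(y² - 4y) = -12412
Complete the square: 256(x + 4)² -33(y - 2)² = -12412 + 4096 - 132 = -8448
Divide by -8448: (y - 2)²/256 - (x + 4)²/33 = 1
Hyperbola, center (-4, 2), transverse axis vertical; a² = 256, b² = 33.
a = 16. Vertices at (h, k ± a).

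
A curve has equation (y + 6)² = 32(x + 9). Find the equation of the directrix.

Vertex (-9, -6); 4p = 32 so p = 8. Opens right.
Directrix is the vertical line x = h − p = -9 − (8) = -17.

x = -17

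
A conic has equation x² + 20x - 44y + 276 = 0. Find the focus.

Only x is squared. Complete the square in x: (x + 10)² = 44(y - 4).
Vertex (-10, 4); 4p = 44 so p = 11. Opens up.
Focus is p units from the vertex along the axis: (h, k + p).

(-10, 15)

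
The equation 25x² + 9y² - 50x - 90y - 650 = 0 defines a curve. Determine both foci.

Rearranging, 25(x² - 2x) + 9(y² - 10y) = 650.
Complete the square: 25(x - 1)² + 9(y - 5)² = 650 + 25 + 225 = 900
Divide by 900: (x - 1)²/36 + (y - 5)²/100 = 1
Ellipse, center (1, 5), major axis vertical; a² = 100, b² = 36.
c² = a² - b² = 100 - 36 = 64, so c = 8.
Foci lie on the vertical axis through the center: (h, k ± c).

(1, -3) and (1, 13)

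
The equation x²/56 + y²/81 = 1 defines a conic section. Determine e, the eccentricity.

e = 5/9

Center (0, 0). The larger denominator 81 sits under the y-term, so the major axis is vertical; a² = 81, b² = 56.
c² = a² - b² = 25, so c = 5.
e = c/a = 5/9.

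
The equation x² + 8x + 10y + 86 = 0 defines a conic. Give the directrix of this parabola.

y = -9/2

Only x is squared. Complete the square in x: (x + 4)² = -10(y + 7).
Vertex (-4, -7); 4p = -10 so p = -5/2. Opens down.
Directrix is the horizontal line y = k − p = -7 − (-5/2) = -9/2.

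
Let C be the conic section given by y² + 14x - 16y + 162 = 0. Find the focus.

(-21/2, 8)

Only y is squared. Complete the square in y: (y - 8)² = -14(x + 7).
Vertex (-7, 8); 4p = -14 so p = -7/2. Opens left.
Focus is p units from the vertex along the axis: (h + p, k).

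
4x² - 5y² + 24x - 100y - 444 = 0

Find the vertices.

(-3, -12) and (-3, -8)

Group the x- and y-terms: 4(x² + 6x) -5(y² + 20y) = 444
Completing the square gives 4(x + 3)² -5(y + 10)² = 444 + 36 - 500 = -20.
Dividing both sides by -20: (y + 10)²/4 - (x + 3)²/5 = 1
Hyperbola, center (-3, -10), transverse axis vertical; a² = 4, b² = 5.
a = 2. Vertices at (h, k ± a).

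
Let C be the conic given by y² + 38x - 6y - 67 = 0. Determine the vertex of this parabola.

Only y is squared. Complete the square in y: (y - 3)² = -38(x - 2).
Vertex (2, 3); 4p = -38 so p = -19/2. Opens left.

(2, 3)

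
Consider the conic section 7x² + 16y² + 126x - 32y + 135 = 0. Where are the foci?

7(x² + 18x) + 16(y² - 2y) = -135
7(x + 9)² + 16(y - 1)² = -135 + 567 + 16 = 448
Divide through by 448 to get (x + 9)²/64 + (y - 1)²/28 = 1.
Ellipse, center (-9, 1), major axis horizontal; a² = 64, b² = 28.
c² = a² - b² = 64 - 28 = 36, so c = 6.
Foci lie on the horizontal axis through the center: (h ± c, k).

(-15, 1) and (-3, 1)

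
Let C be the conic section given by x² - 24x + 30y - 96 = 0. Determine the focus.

Only x is squared. Complete the square in x: (x - 12)² = -30(y - 8).
Vertex (12, 8); 4p = -30 so p = -15/2. Opens down.
Focus is p units from the vertex along the axis: (h, k + p).

(12, 1/2)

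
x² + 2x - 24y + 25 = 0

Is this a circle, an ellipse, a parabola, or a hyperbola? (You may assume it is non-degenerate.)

No xy term. Coefficients of x² and y² are A = 1, C = 0.
Exactly one squared variable ⇒ parabola.

parabola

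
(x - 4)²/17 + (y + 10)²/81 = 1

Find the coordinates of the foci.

Center (4, -10). The larger denominator 81 sits under the y-term, so the major axis is vertical; a² = 81, b² = 17.
c² = a² - b² = 81 - 17 = 64, so c = 8.
Foci lie on the vertical axis through the center: (h, k ± c).

(4, -18) and (4, -2)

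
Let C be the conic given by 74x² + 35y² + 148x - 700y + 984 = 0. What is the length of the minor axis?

2√35

Rearranging, 74(x² + 2x) + 35(y² - 20y) = -984.
74(x + 1)² + 35(y - 10)² = -984 + 74 + 3500 = 2590
Divide through by 2590 to get (x + 1)²/35 + (y - 10)²/74 = 1.
Ellipse, center (-1, 10), major axis vertical; a² = 74, b² = 35.
b² = 35 so b = √35; the minor axis has length 2b = 2√35.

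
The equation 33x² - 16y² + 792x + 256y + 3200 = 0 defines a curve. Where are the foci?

(-19, 8) and (-5, 8)

Collect terms: 33(x² + 24x) -16(y² - 16y) = -3200
Completing the square gives 33(x + 12)² -16(y - 8)² = -3200 + 4752 - 1024 = 528.
Dividing both sides by 528: (x + 12)²/16 - (y - 8)²/33 = 1
Hyperbola, center (-12, 8), transverse axis horizontal; a² = 16, b² = 33.
c² = a² + b² = 16 + 33 = 49, so c = 7.
Foci lie on the horizontal axis through the center: (h ± c, k).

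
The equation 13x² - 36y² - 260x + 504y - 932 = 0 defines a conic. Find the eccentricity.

e = 7/6

Collect terms: 13(x² - 20x) -36(y² - 14y) = 932
Completing the square gives 13(x - 10)² -36(y - 7)² = 932 + 1300 - 1764 = 468.
Divide through by 468 to get (x - 10)²/36 - (y - 7)²/13 = 1.
Hyperbola, center (10, 7), transverse axis horizontal; a² = 36, b² = 13.
c² = a² + b² = 49, so c = 7.
e = c/a = 7/6.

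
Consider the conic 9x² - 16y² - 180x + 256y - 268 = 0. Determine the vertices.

Collect terms: 9(x² - 20x) -16(y² - 16y) = 268
9(x - 10)² -16(y - 8)² = 268 + 900 - 1024 = 144
Dividing both sides by 144: (x - 10)²/16 - (y - 8)²/9 = 1
Hyperbola, center (10, 8), transverse axis horizontal; a² = 16, b² = 9.
a = 4. Vertices at (h ± a, k).

(6, 8) and (14, 8)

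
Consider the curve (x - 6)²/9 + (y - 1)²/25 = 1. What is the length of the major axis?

Center (6, 1). The larger denominator 25 sits under the y-term, so the major axis is vertical; a² = 25, b² = 9.
a² = 25 so a = 5; the major axis has length 2a = 10.

10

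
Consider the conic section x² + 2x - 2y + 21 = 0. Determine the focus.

(-1, 21/2)

Only x is squared. Complete the square in x: (x + 1)² = 2(y - 10).
Vertex (-1, 10); 4p = 2 so p = 1/2. Opens up.
Focus is p units from the vertex along the axis: (h, k + p).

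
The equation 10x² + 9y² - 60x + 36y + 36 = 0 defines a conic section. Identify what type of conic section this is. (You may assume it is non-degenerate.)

No xy term. Coefficients of x² and y² are A = 10, C = 9.
A and C have the same sign but A ≠ C ⇒ ellipse.

ellipse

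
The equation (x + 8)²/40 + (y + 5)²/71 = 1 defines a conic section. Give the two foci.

(-8, -5 - √31) and (-8, -5 + √31)

Center (-8, -5). The larger denominator 71 sits under the y-term, so the major axis is vertical; a² = 71, b² = 40.
c² = a² - b² = 71 - 40 = 31, so c = √31.
Foci lie on the vertical axis through the center: (h, k ± c).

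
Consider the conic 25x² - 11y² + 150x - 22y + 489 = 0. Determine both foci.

(-3, -7) and (-3, 5)

Rearranging, 25(x² + 6x) -11(y² + 2y) = -489.
25(x + 3)² -11(y + 1)² = -489 + 225 - 11 = -275
Dividing both sides by -275: (y + 1)²/25 - (x + 3)²/11 = 1
Hyperbola, center (-3, -1), transverse axis vertical; a² = 25, b² = 11.
c² = a² + b² = 25 + 11 = 36, so c = 6.
Foci lie on the vertical axis through the center: (h, k ± c).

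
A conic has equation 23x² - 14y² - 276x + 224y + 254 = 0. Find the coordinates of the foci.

(6, 8 - √37) and (6, 8 + √37)

Group: 23(x² - 12x) -14(y² - 16y) = -254
Complete the square: 23(x - 6)² -14(y - 8)² = -254 + 828 - 896 = -322
Divide by -322: (y - 8)²/23 - (x - 6)²/14 = 1
Hyperbola, center (6, 8), transverse axis vertical; a² = 23, b² = 14.
c² = a² + b² = 23 + 14 = 37, so c = √37.
Foci lie on the vertical axis through the center: (h, k ± c).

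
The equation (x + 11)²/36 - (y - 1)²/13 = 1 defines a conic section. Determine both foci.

(-18, 1) and (-4, 1)

Center (-11, 1). The positive term is the x-term, so the transverse axis is horizontal; a² = 36, b² = 13.
c² = a² + b² = 36 + 13 = 49, so c = 7.
Foci lie on the horizontal axis through the center: (h ± c, k).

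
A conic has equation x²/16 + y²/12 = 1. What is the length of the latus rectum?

6

Center (0, 0). The larger denominator 16 sits under the x-term, so the major axis is horizontal; a² = 16, b² = 12.
Latus rectum length = 2b²/a = 2·12/4 = 6.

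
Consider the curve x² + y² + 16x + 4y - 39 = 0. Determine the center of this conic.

(-8, -2)

(x² + 16x) + (y² + 4y) = 39
Complete the square: (x + 8)² + (y + 2)² = 39 + 64 + 4 = 107
So (x + 8)² + (y + 2)² = 107.
Circle centered at (-8, -2) with r² = 107.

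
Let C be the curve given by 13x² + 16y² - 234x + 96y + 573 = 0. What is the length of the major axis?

13(x² - 18x) + 16(y² + 6y) = -573
Completing the square gives 13(x - 9)² + 16(y + 3)² = -573 + 1053 + 144 = 624.
Divide by 624: (x - 9)²/48 + (y + 3)²/39 = 1
Ellipse, center (9, -3), major axis horizontal; a² = 48, b² = 39.
a² = 48 so a = 4√3; the major axis has length 2a = 8√3.

8√3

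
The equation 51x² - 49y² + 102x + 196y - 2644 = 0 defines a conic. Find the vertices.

Group the x- and y-terms: 51(x² + 2x) -49(y² - 4y) = 2644
Completing the square gives 51(x + 1)² -49(y - 2)² = 2644 + 51 - 196 = 2499.
Divide by 2499: (x + 1)²/49 - (y - 2)²/51 = 1
Hyperbola, center (-1, 2), transverse axis horizontal; a² = 49, b² = 51.
a = 7. Vertices at (h ± a, k).

(-8, 2) and (6, 2)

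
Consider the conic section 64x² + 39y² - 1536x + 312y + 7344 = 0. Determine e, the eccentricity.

Collect terms: 64(x² - 24x) + 39(y² + 8y) = -7344
Complete the square: 64(x - 12)² + 39(y + 4)² = -7344 + 9216 + 624 = 2496
Dividing both sides by 2496: (x - 12)²/39 + (y + 4)²/64 = 1
Ellipse, center (12, -4), major axis vertical; a² = 64, b² = 39.
c² = a² - b² = 25, so c = 5.
e = c/a = 5/8.

e = 5/8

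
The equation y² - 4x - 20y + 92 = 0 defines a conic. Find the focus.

(-1, 10)

Only y is squared. Complete the square in y: (y - 10)² = 4(x + 2).
Vertex (-2, 10); 4p = 4 so p = 1. Opens right.
Focus is p units from the vertex along the axis: (h + p, k).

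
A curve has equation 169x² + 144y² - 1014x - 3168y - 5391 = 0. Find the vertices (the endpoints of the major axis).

(3, -2) and (3, 24)

169(x² - 6x) + 144(y² - 22y) = 5391
Completing the square gives 169(x - 3)² + 144(y - 11)² = 5391 + 1521 + 17424 = 24336.
Dividing both sides by 24336: (x - 3)²/144 + (y - 11)²/169 = 1
Ellipse, center (3, 11), major axis vertical; a² = 169, b² = 144.
a = 13. Vertices at (h, k ± a).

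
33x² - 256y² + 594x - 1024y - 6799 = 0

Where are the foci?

Group the x- and y-terms: 33(x² + 18x) -256(y² + 4y) = 6799
33(x + 9)² -256(y + 2)² = 6799 + 2673 - 1024 = 8448
Divide by 8448: (x + 9)²/256 - (y + 2)²/33 = 1
Hyperbola, center (-9, -2), transverse axis horizontal; a² = 256, b² = 33.
c² = a² + b² = 256 + 33 = 289, so c = 17.
Foci lie on the horizontal axis through the center: (h ± c, k).

(-26, -2) and (8, -2)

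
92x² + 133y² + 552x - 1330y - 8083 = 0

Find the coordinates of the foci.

(-3 - √41, 5) and (-3 + √41, 5)

Group: 92(x² + 6x) + 133(y² - 10y) = 8083
Complete the square in x and y: 92(x + 3)² + 133(y - 5)² = 8083 + 828 + 3325 = 12236
Dividing both sides by 12236: (x + 3)²/133 + (y - 5)²/92 = 1
Ellipse, center (-3, 5), major axis horizontal; a² = 133, b² = 92.
c² = a² - b² = 133 - 92 = 41, so c = √41.
Foci lie on the horizontal axis through the center: (h ± c, k).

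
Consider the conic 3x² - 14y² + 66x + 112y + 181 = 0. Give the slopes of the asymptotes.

Collect terms: 3(x² + 22x) -14(y² - 8y) = -181
Completing the square gives 3(x + 11)² -14(y - 4)² = -181 + 363 - 224 = -42.
Divide by -42: (y - 4)²/3 - (x + 11)²/14 = 1
Hyperbola, center (-11, 4), transverse axis vertical; a² = 3, b² = 14.
For a vertical hyperbola the asymptotes have slope ±a/b.
Here that is ±√3/√14 = ±√42/14.

√42/14 and -√42/14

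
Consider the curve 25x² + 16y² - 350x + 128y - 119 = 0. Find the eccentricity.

25(x² - 14x) + 16(y² + 8y) = 119
Complete the square: 25(x - 7)² + 16(y + 4)² = 119 + 1225 + 256 = 1600
Dividing both sides by 1600: (x - 7)²/64 + (y + 4)²/100 = 1
Ellipse, center (7, -4), major axis vertical; a² = 100, b² = 64.
c² = a² - b² = 36, so c = 6.
e = c/a = 6/10 = 3/5.

e = 3/5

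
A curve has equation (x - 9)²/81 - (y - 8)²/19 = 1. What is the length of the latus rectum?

Center (9, 8). The positive term is the x-term, so the transverse axis is horizontal; a² = 81, b² = 19.
Latus rectum length = 2b²/a = 2·19/9 = 38/9.

38/9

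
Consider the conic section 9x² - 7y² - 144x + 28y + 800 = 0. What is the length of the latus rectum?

28/3

9(x² - 16x) -7(y² - 4y) = -800
Complete the square: 9(x - 8)² -7(y - 2)² = -800 + 576 - 28 = -252
Divide by -252: (y - 2)²/36 - (x - 8)²/28 = 1
Hyperbola, center (8, 2), transverse axis vertical; a² = 36, b² = 28.
Latus rectum length = 2b²/a = 2·28/6 = 28/3.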